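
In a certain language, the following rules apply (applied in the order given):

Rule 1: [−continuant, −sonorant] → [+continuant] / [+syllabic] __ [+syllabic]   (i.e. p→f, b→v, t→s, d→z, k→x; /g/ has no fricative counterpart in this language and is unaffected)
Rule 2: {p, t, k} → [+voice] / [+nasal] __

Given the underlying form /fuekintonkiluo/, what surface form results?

Rule 1 (intervocalic spirantization): /k/ is a stop between vowels /e/ and /i/, so it spirantizes to the fricative [x]. /fuekintonkiluo/ → fuexintonkiluo.
Rule 2 (post-nasal voicing): /t/ is a voiceless stop immediately after the nasal /n/, so it voices to [d]. /k/ is a voiceless stop immediately after the nasal /n/, so it voices to [g]. /fuexintonkiluo/ → fuexindongiluo.

fuexindongiluo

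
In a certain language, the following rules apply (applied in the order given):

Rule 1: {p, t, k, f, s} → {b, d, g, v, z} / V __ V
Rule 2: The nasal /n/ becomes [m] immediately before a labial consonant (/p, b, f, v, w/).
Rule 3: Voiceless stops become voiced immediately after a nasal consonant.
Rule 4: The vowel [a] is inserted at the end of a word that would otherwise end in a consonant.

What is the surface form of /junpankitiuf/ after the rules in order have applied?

jumbangidiufa

Rule 1 (intervocalic voicing): /t/ is a voiceless obstruent between vowels /i/ and /i/, so it voices to [d]. /junpankitiuf/ → junpankidiuf.
Rule 2 (nasal place assimilation): /n/ precedes the labial consonant /p/, so it assimilates in place to [m]. /junpankidiuf/ → jumpankidiuf.
Rule 3 (post-nasal voicing): /p/ is a voiceless stop immediately after the nasal /m/, so it voices to [b]. /k/ is a voiceless stop immediately after the nasal /n/, so it voices to [g]. /jumpankidiuf/ → jumbangidiuf.
Rule 4 (final a-epenthesis): the form ends in the consonant /f/, so [a] is inserted word-finally. /jumbangidiuf/ → jumbangidiufa.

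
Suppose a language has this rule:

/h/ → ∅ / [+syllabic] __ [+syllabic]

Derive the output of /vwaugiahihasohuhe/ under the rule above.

/h/ occurs between vowels /a/ and /i/, so it deletes.
/h/ occurs between vowels /i/ and /a/, so it deletes.
/h/ occurs between vowels /o/ and /u/, so it deletes.
/h/ occurs between vowels /u/ and /e/, so it deletes.
Surface form: [vwaugiaiasoue].

vwaugiaiasoue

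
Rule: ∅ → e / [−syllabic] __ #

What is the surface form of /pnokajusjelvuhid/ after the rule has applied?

pnokajusjelvuhide

the form ends in the consonant /d/, so [e] is inserted word-finally.
Surface form: [pnokajusjelvuhide].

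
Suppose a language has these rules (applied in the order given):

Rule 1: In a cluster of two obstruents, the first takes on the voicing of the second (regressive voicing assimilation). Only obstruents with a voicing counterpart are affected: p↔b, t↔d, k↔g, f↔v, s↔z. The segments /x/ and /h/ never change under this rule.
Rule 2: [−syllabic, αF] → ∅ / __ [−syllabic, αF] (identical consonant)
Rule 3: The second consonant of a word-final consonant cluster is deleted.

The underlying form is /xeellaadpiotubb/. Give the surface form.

Rule 1 (regressive voicing assimilation): /d/ precedes the voiceless obstruent /p/, so it devoices to [t] by assimilation. /xeellaadpiotubb/ → xeellaatpiotubb.
Rule 2 (degemination): /ll/ is a geminate; the first /l/ deletes. /bb/ is a geminate; the first /b/ deletes. /xeellaatpiotubb/ → xeelaatpiotub.
Rule 3 (final cluster simplification): no segment meets the environment; /xeelaatpiotub/ is unchanged.

xeelaatpiotub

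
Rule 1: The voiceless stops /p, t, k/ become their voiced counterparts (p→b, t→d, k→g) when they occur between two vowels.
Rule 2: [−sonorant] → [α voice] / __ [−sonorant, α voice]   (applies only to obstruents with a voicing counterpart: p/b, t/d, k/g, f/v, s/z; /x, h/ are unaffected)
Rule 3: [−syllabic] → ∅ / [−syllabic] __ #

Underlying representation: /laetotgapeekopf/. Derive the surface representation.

laedodgabeegop

Rule 1 (intervocalic voicing): /t/ is a voiceless stop between vowels /e/ and /o/, so it voices to [d]. /p/ is a voiceless stop between vowels /a/ and /e/, so it voices to [b]. /k/ is a voiceless stop between vowels /e/ and /o/, so it voices to [g]. /laetotgapeekopf/ → laedotgabeegopf.
Rule 2 (regressive voicing assimilation): /t/ precedes the voiced obstruent /g/, so it voices to [d] by assimilation. /laedotgabeegopf/ → laedodgabeegopf.
Rule 3 (final cluster simplification): /f/ is the second consonant of a word-final cluster /pf/, so it deletes. /laedodgabeegopf/ → laedodgabeegop.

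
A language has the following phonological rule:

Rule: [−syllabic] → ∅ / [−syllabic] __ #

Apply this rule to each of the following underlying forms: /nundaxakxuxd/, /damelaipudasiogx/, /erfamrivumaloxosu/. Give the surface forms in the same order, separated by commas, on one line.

nundaxakxux, damelaipudasiog, erfamrivumaloxosu

/nundaxakxuxd/: /d/ is the second consonant of a word-final cluster /xd/, so it deletes. → [nundaxakxux].
/damelaipudasiogx/: /x/ is the second consonant of a word-final cluster /gx/, so it deletes. → [damelaipudasiog].
/erfamrivumaloxosu/: the rule's environment is not met; surfaces unchanged as [erfamrivumaloxosu].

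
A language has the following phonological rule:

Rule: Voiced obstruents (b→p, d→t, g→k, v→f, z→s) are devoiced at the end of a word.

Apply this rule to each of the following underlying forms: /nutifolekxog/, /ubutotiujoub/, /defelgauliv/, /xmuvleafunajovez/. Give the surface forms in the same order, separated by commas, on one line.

nutifolekxok, ubutotiujoup, defelgaulif, xmuvleafunajoves

/nutifolekxog/: /g/ is a voiced obstruent in word-final position, so it devoices to [k]. → [nutifolekxok].
/ubutotiujoub/: /b/ is a voiced obstruent in word-final position, so it devoices to [p]. → [ubutotiujoup].
/defelgauliv/: /v/ is a voiced obstruent in word-final position, so it devoices to [f]. → [defelgaulif].
/xmuvleafunajovez/: /z/ is a voiced obstruent in word-final position, so it devoices to [s]. → [xmuvleafunajoves].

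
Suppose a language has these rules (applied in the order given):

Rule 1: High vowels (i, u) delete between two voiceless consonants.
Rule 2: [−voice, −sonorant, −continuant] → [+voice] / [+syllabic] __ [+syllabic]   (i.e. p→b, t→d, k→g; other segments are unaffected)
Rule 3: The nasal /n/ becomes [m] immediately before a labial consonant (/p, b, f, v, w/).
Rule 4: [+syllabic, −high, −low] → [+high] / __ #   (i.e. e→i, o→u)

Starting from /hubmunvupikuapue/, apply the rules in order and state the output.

Rule 1 (high vowel syncope): /i/ is a high vowel flanked by voiceless consonants /p/ and /k/, so it deletes. /hubmunvupikuapue/ → hubmunvupkuapue.
Rule 2 (intervocalic voicing): /p/ is a voiceless stop between vowels /a/ and /u/, so it voices to [b]. /hubmunvupkuapue/ → hubmunvupkuabue.
Rule 3 (nasal place assimilation): /n/ precedes the labial consonant /v/, so it assimilates in place to [m]. /hubmunvupkuabue/ → hubmumvupkuabue.
Rule 4 (final vowel raising): /e/ is a mid vowel in word-final position, so it raises to [i]. /hubmumvupkuabue/ → hubmumvupkuabui.

hubmumvupkuabui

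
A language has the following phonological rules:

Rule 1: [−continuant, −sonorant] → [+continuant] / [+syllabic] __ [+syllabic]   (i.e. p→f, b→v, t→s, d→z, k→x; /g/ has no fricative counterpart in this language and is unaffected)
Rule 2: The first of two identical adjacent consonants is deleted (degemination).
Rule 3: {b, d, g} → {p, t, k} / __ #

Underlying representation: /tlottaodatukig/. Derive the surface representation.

tlotaozasuxik

Rule 1 (intervocalic spirantization): /d/ is a stop between vowels /o/ and /a/, so it spirantizes to the fricative [z]. /t/ is a stop between vowels /a/ and /u/, so it spirantizes to the fricative [s]. /k/ is a stop between vowels /u/ and /i/, so it spirantizes to the fricative [x]. /tlottaodatukig/ → tlottaozasuxig.
Rule 2 (degemination): /tt/ is a geminate; the first /t/ deletes. /tlottaozasuxig/ → tlotaozasuxig.
Rule 3 (final devoicing): /g/ is a voiced stop in word-final position, so it devoices to [k]. /tlotaozasuxig/ → tlotaozasuxik.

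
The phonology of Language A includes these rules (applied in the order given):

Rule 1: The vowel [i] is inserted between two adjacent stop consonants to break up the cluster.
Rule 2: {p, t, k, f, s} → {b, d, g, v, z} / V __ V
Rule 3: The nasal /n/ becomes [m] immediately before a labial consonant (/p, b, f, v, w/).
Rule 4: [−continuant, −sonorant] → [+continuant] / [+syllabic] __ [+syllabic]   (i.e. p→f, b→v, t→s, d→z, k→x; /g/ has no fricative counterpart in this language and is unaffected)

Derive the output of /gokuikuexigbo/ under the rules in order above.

Rule 1 (stop-cluster i-epenthesis): /g/ and /b/ form a stop–stop cluster, so [i] is inserted between them. /gokuikuexigbo/ → gokuikuexigibo.
Rule 2 (intervocalic voicing): /k/ is a voiceless obstruent between vowels /o/ and /u/, so it voices to [g]. /k/ is a voiceless obstruent between vowels /i/ and /u/, so it voices to [g]. /gokuikuexigibo/ → goguiguexigibo.
Rule 3 (nasal place assimilation): no segment meets the environment; /goguiguexigibo/ is unchanged.
Rule 4 (intervocalic spirantization): /b/ is a stop between vowels /i/ and /o/, so it spirantizes to the fricative [v]. /goguiguexigibo/ → goguiguexigivo.

goguiguexigivo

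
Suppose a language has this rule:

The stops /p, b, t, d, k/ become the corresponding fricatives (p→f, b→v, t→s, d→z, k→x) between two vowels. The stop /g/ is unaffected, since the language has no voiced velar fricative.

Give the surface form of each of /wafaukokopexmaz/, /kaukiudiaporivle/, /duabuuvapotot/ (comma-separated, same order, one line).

wafauxoxofexmaz, kauxiuziaforivle, duavuuvafosot

/wafaukokopexmaz/: /k/ is a stop between vowels /u/ and /o/, so it spirantizes to the fricative [x]. /k/ is a stop between vowels /o/ and /o/, so it spirantizes to the fricative [x]. /p/ is a stop between vowels /o/ and /e/, so it spirantizes to the fricative [f]. → [wafauxoxofexmaz].
/kaukiudiaporivle/: /k/ is a stop between vowels /u/ and /i/, so it spirantizes to the fricative [x]. /d/ is a stop between vowels /u/ and /i/, so it spirantizes to the fricative [z]. /p/ is a stop between vowels /a/ and /o/, so it spirantizes to the fricative [f]. → [kauxiuziaforivle].
/duabuuvapotot/: /b/ is a stop between vowels /a/ and /u/, so it spirantizes to the fricative [v]. /p/ is a stop between vowels /a/ and /o/, so it spirantizes to the fricative [f]. /t/ is a stop between vowels /o/ and /o/, so it spirantizes to the fricative [s]. → [duavuuvafosot].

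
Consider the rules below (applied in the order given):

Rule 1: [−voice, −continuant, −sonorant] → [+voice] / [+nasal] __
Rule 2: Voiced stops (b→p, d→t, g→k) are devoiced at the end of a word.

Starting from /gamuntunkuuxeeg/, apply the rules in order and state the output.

gamundunguuxeek

Rule 1 (post-nasal voicing): /t/ is a voiceless stop immediately after the nasal /n/, so it voices to [d]. /k/ is a voiceless stop immediately after the nasal /n/, so it voices to [g]. /gamuntunkuuxeeg/ → gamundunguuxeeg.
Rule 2 (final devoicing): /g/ is a voiced stop in word-final position, so it devoices to [k]. /gamundunguuxeeg/ → gamundunguuxeek.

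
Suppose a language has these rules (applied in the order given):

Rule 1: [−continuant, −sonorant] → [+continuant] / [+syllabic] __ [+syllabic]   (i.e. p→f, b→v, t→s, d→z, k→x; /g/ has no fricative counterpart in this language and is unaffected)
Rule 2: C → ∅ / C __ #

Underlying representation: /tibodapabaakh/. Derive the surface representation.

Rule 1 (intervocalic spirantization): /b/ is a stop between vowels /i/ and /o/, so it spirantizes to the fricative [v]. /d/ is a stop between vowels /o/ and /a/, so it spirantizes to the fricative [z]. /p/ is a stop between vowels /a/ and /a/, so it spirantizes to the fricative [f]. /b/ is a stop between vowels /a/ and /a/, so it spirantizes to the fricative [v]. /tibodapabaakh/ → tivozafavaakh.
Rule 2 (final cluster simplification): /h/ is the second consonant of a word-final cluster /kh/, so it deletes. /tivozafavaakh/ → tivozafavaak.

tivozafavaak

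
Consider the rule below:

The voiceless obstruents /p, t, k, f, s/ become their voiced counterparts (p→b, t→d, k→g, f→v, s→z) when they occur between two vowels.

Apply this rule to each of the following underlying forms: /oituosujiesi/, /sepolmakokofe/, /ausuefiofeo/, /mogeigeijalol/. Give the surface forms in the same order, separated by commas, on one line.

/oituosujiesi/: /t/ is a voiceless obstruent between vowels /i/ and /u/, so it voices to [d]. /s/ is a voiceless obstruent between vowels /o/ and /u/, so it voices to [z]. /s/ is a voiceless obstruent between vowels /e/ and /i/, so it voices to [z]. → [oiduozujiezi].
/sepolmakokofe/: /p/ is a voiceless obstruent between vowels /e/ and /o/, so it voices to [b]. /k/ is a voiceless obstruent between vowels /a/ and /o/, so it voices to [g]. /k/ is a voiceless obstruent between vowels /o/ and /o/, so it voices to [g]. /f/ is a voiceless obstruent between vowels /o/ and /e/, so it voices to [v]. → [sebolmagogove].
/ausuefiofeo/: /s/ is a voiceless obstruent between vowels /u/ and /u/, so it voices to [z]. /f/ is a voiceless obstruent between vowels /e/ and /i/, so it voices to [v]. /f/ is a voiceless obstruent between vowels /o/ and /e/, so it voices to [v]. → [auzuevioveo].
/mogeigeijalol/: the rule's environment is not met; surfaces unchanged as [mogeigeijalol].

oiduozujiezi, sebolmagogove, auzuevioveo, mogeigeijalol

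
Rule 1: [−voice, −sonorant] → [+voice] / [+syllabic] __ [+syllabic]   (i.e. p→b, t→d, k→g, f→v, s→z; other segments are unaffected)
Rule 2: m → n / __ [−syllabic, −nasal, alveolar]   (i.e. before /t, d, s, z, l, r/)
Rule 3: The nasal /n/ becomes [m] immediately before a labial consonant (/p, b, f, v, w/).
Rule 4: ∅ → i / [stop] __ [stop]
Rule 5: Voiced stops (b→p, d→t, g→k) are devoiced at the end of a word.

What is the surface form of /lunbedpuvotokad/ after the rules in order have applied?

Rule 1 (intervocalic voicing): /t/ is a voiceless obstruent between vowels /o/ and /o/, so it voices to [d]. /k/ is a voiceless obstruent between vowels /o/ and /a/, so it voices to [g]. /lunbedpuvotokad/ → lunbedpuvodogad.
Rule 2 (nasal place assimilation): no segment meets the environment; /lunbedpuvodogad/ is unchanged.
Rule 3 (nasal place assimilation): /n/ precedes the labial consonant /b/, so it assimilates in place to [m]. /lunbedpuvodogad/ → lumbedpuvodogad.
Rule 4 (stop-cluster i-epenthesis): /d/ and /p/ form a stop–stop cluster, so [i] is inserted between them. /lumbedpuvodogad/ → lumbedipuvodogad.
Rule 5 (final devoicing): /d/ is a voiced stop in word-final position, so it devoices to [t]. /lumbedipuvodogad/ → lumbedipuvodogat.

lumbedipuvodogat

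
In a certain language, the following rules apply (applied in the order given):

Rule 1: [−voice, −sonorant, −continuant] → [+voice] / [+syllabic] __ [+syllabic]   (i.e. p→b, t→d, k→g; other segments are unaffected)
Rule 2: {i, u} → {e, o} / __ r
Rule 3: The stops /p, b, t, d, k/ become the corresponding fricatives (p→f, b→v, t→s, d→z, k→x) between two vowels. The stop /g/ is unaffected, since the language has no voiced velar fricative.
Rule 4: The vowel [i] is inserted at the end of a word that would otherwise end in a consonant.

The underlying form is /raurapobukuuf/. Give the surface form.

Rule 1 (intervocalic voicing): /p/ is a voiceless stop between vowels /a/ and /o/, so it voices to [b]. /k/ is a voiceless stop between vowels /u/ and /u/, so it voices to [g]. /raurapobukuuf/ → raurabobuguuf.
Rule 2 (pre-rhotic lowering): /u/ is a high vowel immediately before /r/, so it lowers to [o]. /raurabobuguuf/ → raorabobuguuf.
Rule 3 (intervocalic spirantization): /b/ is a stop between vowels /a/ and /o/, so it spirantizes to the fricative [v]. /b/ is a stop between vowels /o/ and /u/, so it spirantizes to the fricative [v]. /raorabobuguuf/ → raoravovuguuf.
Rule 4 (final i-epenthesis): the form ends in the consonant /f/, so [i] is inserted word-finally. /raoravovuguuf/ → raoravovuguufi.

raoravovuguufi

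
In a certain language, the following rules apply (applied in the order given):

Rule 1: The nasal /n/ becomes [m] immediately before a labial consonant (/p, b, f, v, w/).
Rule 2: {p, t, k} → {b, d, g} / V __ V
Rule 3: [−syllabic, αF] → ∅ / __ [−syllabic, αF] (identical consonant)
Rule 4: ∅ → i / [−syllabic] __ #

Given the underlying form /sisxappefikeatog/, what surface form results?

Rule 1 (nasal place assimilation): no segment meets the environment; /sisxappefikeatog/ is unchanged.
Rule 2 (intervocalic voicing): /k/ is a voiceless stop between vowels /i/ and /e/, so it voices to [g]. /t/ is a voiceless stop between vowels /a/ and /o/, so it voices to [d]. /sisxappefikeatog/ → sisxappefigeadog.
Rule 3 (degemination): /pp/ is a geminate; the first /p/ deletes. /sisxappefigeadog/ → sisxapefigeadog.
Rule 4 (final i-epenthesis): the form ends in the consonant /g/, so [i] is inserted word-finally. /sisxapefigeadog/ → sisxapefigeadogi.

sisxapefigeadogi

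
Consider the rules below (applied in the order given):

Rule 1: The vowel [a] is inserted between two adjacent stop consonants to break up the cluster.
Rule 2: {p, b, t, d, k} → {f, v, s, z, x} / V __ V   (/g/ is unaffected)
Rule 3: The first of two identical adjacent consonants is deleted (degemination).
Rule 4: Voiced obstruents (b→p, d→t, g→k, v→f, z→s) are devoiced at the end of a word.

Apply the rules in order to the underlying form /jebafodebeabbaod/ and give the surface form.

jevafozeveavavaot

Rule 1 (stop-cluster a-epenthesis): /b/ and /b/ form a stop–stop cluster, so [a] is inserted between them. /jebafodebeabbaod/ → jebafodebeababaod.
Rule 2 (intervocalic spirantization): /b/ is a stop between vowels /e/ and /a/, so it spirantizes to the fricative [v]. /d/ is a stop between vowels /o/ and /e/, so it spirantizes to the fricative [z]. /b/ is a stop between vowels /e/ and /e/, so it spirantizes to the fricative [v]. /b/ is a stop between vowels /a/ and /a/, so it spirantizes to the fricative [v]. /b/ is a stop between vowels /a/ and /a/, so it spirantizes to the fricative [v]. /jebafodebeababaod/ → jevafozeveavavaod.
Rule 3 (degemination): no segment meets the environment; /jevafozeveavavaod/ is unchanged.
Rule 4 (final devoicing): /d/ is a voiced obstruent in word-final position, so it devoices to [t]. /jevafozeveavavaod/ → jevafozeveavavaot.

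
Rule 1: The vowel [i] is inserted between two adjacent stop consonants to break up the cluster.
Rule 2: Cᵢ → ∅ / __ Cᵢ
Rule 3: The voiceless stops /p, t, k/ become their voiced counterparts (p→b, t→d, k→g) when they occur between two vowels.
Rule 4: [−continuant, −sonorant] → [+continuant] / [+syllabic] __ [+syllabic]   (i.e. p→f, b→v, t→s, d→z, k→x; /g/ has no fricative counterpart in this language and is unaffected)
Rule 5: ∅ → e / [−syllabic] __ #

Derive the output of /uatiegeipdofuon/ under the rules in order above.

uaziegeivizofuone

Rule 1 (stop-cluster i-epenthesis): /p/ and /d/ form a stop–stop cluster, so [i] is inserted between them. /uatiegeipdofuon/ → uatiegeipidofuon.
Rule 2 (degemination): no segment meets the environment; /uatiegeipidofuon/ is unchanged.
Rule 3 (intervocalic voicing): /t/ is a voiceless stop between vowels /a/ and /i/, so it voices to [d]. /p/ is a voiceless stop between vowels /i/ and /i/, so it voices to [b]. /uatiegeipidofuon/ → uadiegeibidofuon.
Rule 4 (intervocalic spirantization): /d/ is a stop between vowels /a/ and /i/, so it spirantizes to the fricative [z]. /b/ is a stop between vowels /i/ and /i/, so it spirantizes to the fricative [v]. /d/ is a stop between vowels /i/ and /o/, so it spirantizes to the fricative [z]. /uadiegeibidofuon/ → uaziegeivizofuon.
Rule 5 (final e-epenthesis): the form ends in the consonant /n/, so [e] is inserted word-finally. /uaziegeivizofuon/ → uaziegeivizofuone.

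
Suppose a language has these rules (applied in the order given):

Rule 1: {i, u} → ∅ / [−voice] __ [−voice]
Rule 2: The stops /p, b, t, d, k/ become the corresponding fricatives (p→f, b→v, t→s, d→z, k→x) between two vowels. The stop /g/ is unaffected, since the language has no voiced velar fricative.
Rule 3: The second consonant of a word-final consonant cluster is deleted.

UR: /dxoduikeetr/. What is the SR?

Rule 1 (high vowel syncope): no segment meets the environment; /dxoduikeetr/ is unchanged.
Rule 2 (intervocalic spirantization): /d/ is a stop between vowels /o/ and /u/, so it spirantizes to the fricative [z]. /k/ is a stop between vowels /i/ and /e/, so it spirantizes to the fricative [x]. /dxoduikeetr/ → dxozuixeetr.
Rule 3 (final cluster simplification): /r/ is the second consonant of a word-final cluster /tr/, so it deletes. /dxozuixeetr/ → dxozuixeet.

dxozuixeet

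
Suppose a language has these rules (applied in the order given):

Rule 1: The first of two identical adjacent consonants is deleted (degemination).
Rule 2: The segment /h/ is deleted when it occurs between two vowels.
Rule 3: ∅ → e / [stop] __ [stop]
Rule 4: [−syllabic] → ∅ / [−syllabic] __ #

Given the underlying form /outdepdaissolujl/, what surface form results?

outedepedaisoluj

Rule 1 (degemination): /ss/ is a geminate; the first /s/ deletes. /outdepdaissolujl/ → outdepdaisolujl.
Rule 2 (intervocalic h-deletion): no segment meets the environment; /outdepdaisolujl/ is unchanged.
Rule 3 (stop-cluster e-epenthesis): /t/ and /d/ form a stop–stop cluster, so [e] is inserted between them. /p/ and /d/ form a stop–stop cluster, so [e] is inserted between them. /outdepdaisolujl/ → outedepedaisolujl.
Rule 4 (final cluster simplification): /l/ is the second consonant of a word-final cluster /jl/, so it deletes. /outedepedaisolujl/ → outedepedaisoluj.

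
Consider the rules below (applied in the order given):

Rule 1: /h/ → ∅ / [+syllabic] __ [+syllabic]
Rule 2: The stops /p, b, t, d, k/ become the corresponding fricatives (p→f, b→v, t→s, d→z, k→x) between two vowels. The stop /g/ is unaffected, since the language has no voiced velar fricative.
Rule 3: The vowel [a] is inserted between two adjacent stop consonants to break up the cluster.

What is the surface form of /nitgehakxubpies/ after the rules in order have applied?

nitageakxubapies

Rule 1 (intervocalic h-deletion): /h/ occurs between vowels /e/ and /a/, so it deletes. /nitgehakxubpies/ → nitgeakxubpies.
Rule 2 (intervocalic spirantization): no segment meets the environment; /nitgeakxubpies/ is unchanged.
Rule 3 (stop-cluster a-epenthesis): /t/ and /g/ form a stop–stop cluster, so [a] is inserted between them. /b/ and /p/ form a stop–stop cluster, so [a] is inserted between them. /nitgeakxubpies/ → nitageakxubapies.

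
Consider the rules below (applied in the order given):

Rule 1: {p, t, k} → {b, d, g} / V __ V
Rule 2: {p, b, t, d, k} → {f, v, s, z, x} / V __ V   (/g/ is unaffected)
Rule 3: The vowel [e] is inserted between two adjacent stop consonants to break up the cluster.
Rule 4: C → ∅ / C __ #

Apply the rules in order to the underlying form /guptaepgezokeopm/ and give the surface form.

Rule 1 (intervocalic voicing): /k/ is a voiceless stop between vowels /o/ and /e/, so it voices to [g]. /guptaepgezokeopm/ → guptaepgezogeopm.
Rule 2 (intervocalic spirantization): no segment meets the environment; /guptaepgezogeopm/ is unchanged.
Rule 3 (stop-cluster e-epenthesis): /p/ and /t/ form a stop–stop cluster, so [e] is inserted between them. /p/ and /g/ form a stop–stop cluster, so [e] is inserted between them. /guptaepgezogeopm/ → gupetaepegezogeopm.
Rule 4 (final cluster simplification): /m/ is the second consonant of a word-final cluster /pm/, so it deletes. /gupetaepegezogeopm/ → gupetaepegezogeop.

gupetaepegezogeop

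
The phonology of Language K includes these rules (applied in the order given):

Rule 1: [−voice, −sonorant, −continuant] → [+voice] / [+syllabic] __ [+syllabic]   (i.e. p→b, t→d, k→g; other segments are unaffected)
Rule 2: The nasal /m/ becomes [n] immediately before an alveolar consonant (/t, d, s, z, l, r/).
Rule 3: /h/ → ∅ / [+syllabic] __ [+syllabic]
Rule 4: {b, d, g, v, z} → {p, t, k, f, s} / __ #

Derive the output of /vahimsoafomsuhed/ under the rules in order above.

Rule 1 (intervocalic voicing): no segment meets the environment; /vahimsoafomsuhed/ is unchanged.
Rule 2 (nasal place assimilation): /m/ precedes the alveolar consonant /s/, so it assimilates in place to [n]. /m/ precedes the alveolar consonant /s/, so it assimilates in place to [n]. /vahimsoafomsuhed/ → vahinsoafonsuhed.
Rule 3 (intervocalic h-deletion): /h/ occurs between vowels /a/ and /i/, so it deletes. /h/ occurs between vowels /u/ and /e/, so it deletes. /vahinsoafonsuhed/ → vainsoafonsued.
Rule 4 (final devoicing): /d/ is a voiced obstruent in word-final position, so it devoices to [t]. /vainsoafonsued/ → vainsoafonsuet.

vainsoafonsuet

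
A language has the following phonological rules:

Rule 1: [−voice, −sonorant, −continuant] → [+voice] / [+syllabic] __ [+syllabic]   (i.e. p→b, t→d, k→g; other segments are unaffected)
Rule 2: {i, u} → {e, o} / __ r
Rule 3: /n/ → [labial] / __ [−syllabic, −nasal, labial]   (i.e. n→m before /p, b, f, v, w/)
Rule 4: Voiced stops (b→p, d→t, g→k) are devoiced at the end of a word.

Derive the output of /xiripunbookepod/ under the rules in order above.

xeribumboogebot

Rule 1 (intervocalic voicing): /p/ is a voiceless stop between vowels /i/ and /u/, so it voices to [b]. /k/ is a voiceless stop between vowels /o/ and /e/, so it voices to [g]. /p/ is a voiceless stop between vowels /e/ and /o/, so it voices to [b]. /xiripunbookepod/ → xiribunboogebod.
Rule 2 (pre-rhotic lowering): /i/ is a high vowel immediately before /r/, so it lowers to [e]. /xiribunboogebod/ → xeribunboogebod.
Rule 3 (nasal place assimilation): /n/ precedes the labial consonant /b/, so it assimilates in place to [m]. /xeribunboogebod/ → xeribumboogebod.
Rule 4 (final devoicing): /d/ is a voiced stop in word-final position, so it devoices to [t]. /xeribumboogebod/ → xeribumboogebot.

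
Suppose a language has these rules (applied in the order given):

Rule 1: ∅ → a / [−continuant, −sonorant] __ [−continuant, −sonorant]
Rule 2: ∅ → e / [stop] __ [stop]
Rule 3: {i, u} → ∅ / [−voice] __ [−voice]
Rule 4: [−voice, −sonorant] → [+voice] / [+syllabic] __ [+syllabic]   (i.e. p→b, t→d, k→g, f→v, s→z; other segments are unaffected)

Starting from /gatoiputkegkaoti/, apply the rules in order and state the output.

Rule 1 (stop-cluster a-epenthesis): /t/ and /k/ form a stop–stop cluster, so [a] is inserted between them. /g/ and /k/ form a stop–stop cluster, so [a] is inserted between them. /gatoiputkegkaoti/ → gatoiputakegakaoti.
Rule 2 (stop-cluster e-epenthesis): no segment meets the environment; /gatoiputakegakaoti/ is unchanged.
Rule 3 (high vowel syncope): /u/ is a high vowel flanked by voiceless consonants /p/ and /t/, so it deletes. /gatoiputakegakaoti/ → gatoiptakegakaoti.
Rule 4 (intervocalic voicing): /t/ is a voiceless obstruent between vowels /a/ and /o/, so it voices to [d]. /k/ is a voiceless obstruent between vowels /a/ and /e/, so it voices to [g]. /k/ is a voiceless obstruent between vowels /a/ and /a/, so it voices to [g]. /t/ is a voiceless obstruent between vowels /o/ and /i/, so it voices to [d]. /gatoiptakegakaoti/ → gadoiptagegagaodi.

gadoiptagegagaodi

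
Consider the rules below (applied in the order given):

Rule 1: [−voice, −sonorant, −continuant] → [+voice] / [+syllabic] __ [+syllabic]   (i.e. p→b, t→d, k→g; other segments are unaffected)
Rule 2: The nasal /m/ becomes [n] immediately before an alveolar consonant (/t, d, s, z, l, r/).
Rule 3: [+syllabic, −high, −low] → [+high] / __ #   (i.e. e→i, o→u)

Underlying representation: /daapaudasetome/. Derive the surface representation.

Rule 1 (intervocalic voicing): /p/ is a voiceless stop between vowels /a/ and /a/, so it voices to [b]. /t/ is a voiceless stop between vowels /e/ and /o/, so it voices to [d]. /daapaudasetome/ → daabaudasedome.
Rule 2 (nasal place assimilation): no segment meets the environment; /daabaudasedome/ is unchanged.
Rule 3 (final vowel raising): /e/ is a mid vowel in word-final position, so it raises to [i]. /daabaudasedome/ → daabaudasedomi.

daabaudasedomi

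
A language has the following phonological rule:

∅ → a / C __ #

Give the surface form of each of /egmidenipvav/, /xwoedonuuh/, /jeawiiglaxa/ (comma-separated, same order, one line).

egmidenipvava, xwoedonuuha, jeawiiglaxa

/egmidenipvav/: the form ends in the consonant /v/, so [a] is inserted word-finally. → [egmidenipvava].
/xwoedonuuh/: the form ends in the consonant /h/, so [a] is inserted word-finally. → [xwoedonuuha].
/jeawiiglaxa/: the rule's environment is not met; surfaces unchanged as [jeawiiglaxa].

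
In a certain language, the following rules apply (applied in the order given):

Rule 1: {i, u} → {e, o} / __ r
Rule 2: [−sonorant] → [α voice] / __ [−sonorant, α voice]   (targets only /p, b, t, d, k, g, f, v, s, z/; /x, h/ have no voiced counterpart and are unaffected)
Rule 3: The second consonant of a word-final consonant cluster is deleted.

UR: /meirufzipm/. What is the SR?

Rule 1 (pre-rhotic lowering): /i/ is a high vowel immediately before /r/, so it lowers to [e]. /meirufzipm/ → meerufzipm.
Rule 2 (regressive voicing assimilation): /f/ precedes the voiced obstruent /z/, so it voices to [v] by assimilation. /meerufzipm/ → meeruvzipm.
Rule 3 (final cluster simplification): /m/ is the second consonant of a word-final cluster /pm/, so it deletes. /meeruvzipm/ → meeruvzip.

meeruvzip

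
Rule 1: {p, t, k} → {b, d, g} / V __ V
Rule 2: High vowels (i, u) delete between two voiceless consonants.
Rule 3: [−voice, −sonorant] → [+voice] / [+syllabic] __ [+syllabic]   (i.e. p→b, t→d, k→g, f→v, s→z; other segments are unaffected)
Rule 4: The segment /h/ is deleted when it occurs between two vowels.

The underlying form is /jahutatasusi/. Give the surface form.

jaudadassi

Rule 1 (intervocalic voicing): /t/ is a voiceless stop between vowels /u/ and /a/, so it voices to [d]. /t/ is a voiceless stop between vowels /a/ and /a/, so it voices to [d]. /jahutatasusi/ → jahudadasusi.
Rule 2 (high vowel syncope): /u/ is a high vowel flanked by voiceless consonants /s/ and /s/, so it deletes. /jahudadasusi/ → jahudadassi.
Rule 3 (intervocalic voicing): no segment meets the environment; /jahudadassi/ is unchanged.
Rule 4 (intervocalic h-deletion): /h/ occurs between vowels /a/ and /u/, so it deletes. /jahudadassi/ → jaudadassi.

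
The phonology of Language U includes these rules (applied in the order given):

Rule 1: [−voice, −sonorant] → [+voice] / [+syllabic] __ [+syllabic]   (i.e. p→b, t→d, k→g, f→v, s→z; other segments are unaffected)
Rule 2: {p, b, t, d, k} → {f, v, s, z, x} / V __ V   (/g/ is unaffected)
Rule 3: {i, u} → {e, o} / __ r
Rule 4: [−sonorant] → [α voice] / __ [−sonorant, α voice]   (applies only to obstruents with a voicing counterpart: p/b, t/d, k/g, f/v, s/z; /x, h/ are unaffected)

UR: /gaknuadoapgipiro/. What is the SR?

gaknuazoabgivero

Rule 1 (intervocalic voicing): /p/ is a voiceless obstruent between vowels /i/ and /i/, so it voices to [b]. /gaknuadoapgipiro/ → gaknuadoapgibiro.
Rule 2 (intervocalic spirantization): /d/ is a stop between vowels /a/ and /o/, so it spirantizes to the fricative [z]. /b/ is a stop between vowels /i/ and /i/, so it spirantizes to the fricative [v]. /gaknuadoapgibiro/ → gaknuazoapgiviro.
Rule 3 (pre-rhotic lowering): /i/ is a high vowel immediately before /r/, so it lowers to [e]. /gaknuazoapgiviro/ → gaknuazoapgivero.
Rule 4 (regressive voicing assimilation): /p/ precedes the voiced obstruent /g/, so it voices to [b] by assimilation. /gaknuazoapgivero/ → gaknuazoabgivero.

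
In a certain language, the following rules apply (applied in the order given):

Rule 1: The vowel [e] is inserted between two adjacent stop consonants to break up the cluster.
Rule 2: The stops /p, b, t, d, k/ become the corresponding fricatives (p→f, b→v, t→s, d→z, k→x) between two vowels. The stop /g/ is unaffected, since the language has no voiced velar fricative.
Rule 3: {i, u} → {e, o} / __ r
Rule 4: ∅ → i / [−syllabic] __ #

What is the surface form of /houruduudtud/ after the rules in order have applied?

Rule 1 (stop-cluster e-epenthesis): /d/ and /t/ form a stop–stop cluster, so [e] is inserted between them. /houruduudtud/ → houruduudetud.
Rule 2 (intervocalic spirantization): /d/ is a stop between vowels /u/ and /u/, so it spirantizes to the fricative [z]. /d/ is a stop between vowels /u/ and /e/, so it spirantizes to the fricative [z]. /t/ is a stop between vowels /e/ and /u/, so it spirantizes to the fricative [s]. /houruduudetud/ → houruzuuzesud.
Rule 3 (pre-rhotic lowering): /u/ is a high vowel immediately before /r/, so it lowers to [o]. /houruzuuzesud/ → hooruzuuzesud.
Rule 4 (final i-epenthesis): the form ends in the consonant /d/, so [i] is inserted word-finally. /hooruzuuzesud/ → hooruzuuzesudi.

hooruzuuzesudi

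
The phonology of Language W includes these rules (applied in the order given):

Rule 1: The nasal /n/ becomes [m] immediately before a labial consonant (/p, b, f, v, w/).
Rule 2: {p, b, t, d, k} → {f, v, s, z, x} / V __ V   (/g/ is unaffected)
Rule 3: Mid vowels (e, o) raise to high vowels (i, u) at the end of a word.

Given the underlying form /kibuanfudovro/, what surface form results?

Rule 1 (nasal place assimilation): /n/ precedes the labial consonant /f/, so it assimilates in place to [m]. /kibuanfudovro/ → kibuamfudovro.
Rule 2 (intervocalic spirantization): /b/ is a stop between vowels /i/ and /u/, so it spirantizes to the fricative [v]. /d/ is a stop between vowels /u/ and /o/, so it spirantizes to the fricative [z]. /kibuamfudovro/ → kivuamfuzovro.
Rule 3 (final vowel raising): /o/ is a mid vowel in word-final position, so it raises to [u]. /kivuamfuzovro/ → kivuamfuzovru.

kivuamfuzovru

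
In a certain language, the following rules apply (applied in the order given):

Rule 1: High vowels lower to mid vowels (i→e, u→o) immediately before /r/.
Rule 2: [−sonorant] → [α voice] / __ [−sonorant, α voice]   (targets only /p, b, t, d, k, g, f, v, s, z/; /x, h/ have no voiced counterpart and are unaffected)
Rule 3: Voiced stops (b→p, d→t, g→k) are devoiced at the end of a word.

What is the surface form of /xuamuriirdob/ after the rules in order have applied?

xuamorierdop

Rule 1 (pre-rhotic lowering): /u/ is a high vowel immediately before /r/, so it lowers to [o]. /i/ is a high vowel immediately before /r/, so it lowers to [e]. /xuamuriirdob/ → xuamorierdob.
Rule 2 (regressive voicing assimilation): no segment meets the environment; /xuamorierdob/ is unchanged.
Rule 3 (final devoicing): /b/ is a voiced stop in word-final position, so it devoices to [p]. /xuamorierdob/ → xuamorierdop.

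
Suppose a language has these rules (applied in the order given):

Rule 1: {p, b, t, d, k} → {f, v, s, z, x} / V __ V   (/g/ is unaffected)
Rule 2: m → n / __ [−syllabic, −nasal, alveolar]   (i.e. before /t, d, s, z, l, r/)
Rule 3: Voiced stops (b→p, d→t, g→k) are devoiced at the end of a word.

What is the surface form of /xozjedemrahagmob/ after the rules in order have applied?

Rule 1 (intervocalic spirantization): /d/ is a stop between vowels /e/ and /e/, so it spirantizes to the fricative [z]. /xozjedemrahagmob/ → xozjezemrahagmob.
Rule 2 (nasal place assimilation): /m/ precedes the alveolar consonant /r/, so it assimilates in place to [n]. /xozjezemrahagmob/ → xozjezenrahagmob.
Rule 3 (final devoicing): /b/ is a voiced stop in word-final position, so it devoices to [p]. /xozjezenrahagmob/ → xozjezenrahagmop.

xozjezenrahagmop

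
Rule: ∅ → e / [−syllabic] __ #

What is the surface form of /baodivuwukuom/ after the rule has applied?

baodivuwukuome

the form ends in the consonant /m/, so [e] is inserted word-finally.
Surface form: [baodivuwukuome].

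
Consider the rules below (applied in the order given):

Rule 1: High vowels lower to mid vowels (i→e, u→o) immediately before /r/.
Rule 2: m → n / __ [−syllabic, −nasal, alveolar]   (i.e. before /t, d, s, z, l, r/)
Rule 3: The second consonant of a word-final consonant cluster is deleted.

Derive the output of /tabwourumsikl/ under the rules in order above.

Rule 1 (pre-rhotic lowering): /u/ is a high vowel immediately before /r/, so it lowers to [o]. /tabwourumsikl/ → tabwoorumsikl.
Rule 2 (nasal place assimilation): /m/ precedes the alveolar consonant /s/, so it assimilates in place to [n]. /tabwoorumsikl/ → tabwoorunsikl.
Rule 3 (final cluster simplification): /l/ is the second consonant of a word-final cluster /kl/, so it deletes. /tabwoorunsikl/ → tabwoorunsik.

tabwoorunsik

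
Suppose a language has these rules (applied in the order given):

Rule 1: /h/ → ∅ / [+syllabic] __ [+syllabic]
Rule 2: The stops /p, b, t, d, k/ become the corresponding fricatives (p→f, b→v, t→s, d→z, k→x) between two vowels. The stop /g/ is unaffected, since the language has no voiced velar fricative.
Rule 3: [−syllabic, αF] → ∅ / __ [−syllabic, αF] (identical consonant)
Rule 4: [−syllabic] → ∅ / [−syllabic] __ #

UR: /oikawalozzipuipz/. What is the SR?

oixawalozifuip

Rule 1 (intervocalic h-deletion): no segment meets the environment; /oikawalozzipuipz/ is unchanged.
Rule 2 (intervocalic spirantization): /k/ is a stop between vowels /i/ and /a/, so it spirantizes to the fricative [x]. /p/ is a stop between vowels /i/ and /u/, so it spirantizes to the fricative [f]. /oikawalozzipuipz/ → oixawalozzifuipz.
Rule 3 (degemination): /zz/ is a geminate; the first /z/ deletes. /oixawalozzifuipz/ → oixawalozifuipz.
Rule 4 (final cluster simplification): /z/ is the second consonant of a word-final cluster /pz/, so it deletes. /oixawalozifuipz/ → oixawalozifuip.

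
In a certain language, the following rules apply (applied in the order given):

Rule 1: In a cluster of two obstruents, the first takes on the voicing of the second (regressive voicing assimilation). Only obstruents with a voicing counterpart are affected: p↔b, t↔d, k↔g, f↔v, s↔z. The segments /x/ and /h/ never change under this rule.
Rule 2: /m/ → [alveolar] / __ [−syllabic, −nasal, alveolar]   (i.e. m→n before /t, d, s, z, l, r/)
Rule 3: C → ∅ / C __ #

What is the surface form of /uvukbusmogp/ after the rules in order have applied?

Rule 1 (regressive voicing assimilation): /k/ precedes the voiced obstruent /b/, so it voices to [g] by assimilation. /g/ precedes the voiceless obstruent /p/, so it devoices to [k] by assimilation. /uvukbusmogp/ → uvugbusmokp.
Rule 2 (nasal place assimilation): no segment meets the environment; /uvugbusmokp/ is unchanged.
Rule 3 (final cluster simplification): /p/ is the second consonant of a word-final cluster /kp/, so it deletes. /uvugbusmokp/ → uvugbusmok.

uvugbusmok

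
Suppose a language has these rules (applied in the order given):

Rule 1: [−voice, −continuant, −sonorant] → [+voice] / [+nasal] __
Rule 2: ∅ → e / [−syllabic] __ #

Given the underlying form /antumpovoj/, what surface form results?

andumbovoje

Rule 1 (post-nasal voicing): /t/ is a voiceless stop immediately after the nasal /n/, so it voices to [d]. /p/ is a voiceless stop immediately after the nasal /m/, so it voices to [b]. /antumpovoj/ → andumbovoj.
Rule 2 (final e-epenthesis): the form ends in the consonant /j/, so [e] is inserted word-finally. /andumbovoj/ → andumbovoje.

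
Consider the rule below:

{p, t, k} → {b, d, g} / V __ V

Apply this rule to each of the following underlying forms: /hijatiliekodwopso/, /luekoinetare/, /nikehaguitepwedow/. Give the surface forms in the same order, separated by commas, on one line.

/hijatiliekodwopso/: /t/ is a voiceless stop between vowels /a/ and /i/, so it voices to [d]. /k/ is a voiceless stop between vowels /e/ and /o/, so it voices to [g]. → [hijadiliegodwopso].
/luekoinetare/: /k/ is a voiceless stop between vowels /e/ and /o/, so it voices to [g]. /t/ is a voiceless stop between vowels /e/ and /a/, so it voices to [d]. → [luegoinedare].
/nikehaguitepwedow/: /k/ is a voiceless stop between vowels /i/ and /e/, so it voices to [g]. /t/ is a voiceless stop between vowels /i/ and /e/, so it voices to [d]. → [nigehaguidepwedow].

hijadiliegodwopso, luegoinedare, nigehaguidepwedow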